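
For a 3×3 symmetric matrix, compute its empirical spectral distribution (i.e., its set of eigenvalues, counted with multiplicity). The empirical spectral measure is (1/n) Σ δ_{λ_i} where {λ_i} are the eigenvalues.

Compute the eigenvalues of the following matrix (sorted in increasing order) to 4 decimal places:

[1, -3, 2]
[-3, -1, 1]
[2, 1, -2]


Since M is real symmetric, all three eigenvalues are real; they are the roots of det(λI − M) = λ³ − (tr M) λ² + s λ − det M, where s is the sum of the principal 2×2 minors.
tr M = 1 + (-1) + (-2) = -2.
s = (1·(-1) − (-3)²) + (1·(-2) − 2²) + ((-1)·(-2) − 1²) = -10 + (-6) + 1 = -15.
det M (expand along row 1) = 1·1 − (-3)·4 + 2·(-1) = 11.
Characteristic polynomial: λ³ + 2λ² − 15λ − 11 = 0.
Substitute λ = y + (tr M)/3 = y − 0.666667 to remove the quadratic term: y³ + p·y + q = 0 with p = s − (tr M)²/3 = -16.333333 and q = −2(tr M)³/27 + (tr M)·s/3 − det M = -0.407407.
Three real roots ⇒ use the trigonometric (Viète) form: r = 2√(−p/3) = 4.666667, φ = arccos(3q/(p·r)) = arccos(0.016035) = 1.554761 rad.
y_k = r·cos(φ/3 − 2πk/3) for k = 0, 1, 2 gives y = 4.053866, -0.024944, -4.028922.
λ_k = y_k − 0.666667 gives λ = 3.3872, -0.6916, -4.6956 (check: the sum is -2.0000 = tr M).

Eigenvalues sorted in increasing order: [-4.6956, -0.6916, 3.3872].


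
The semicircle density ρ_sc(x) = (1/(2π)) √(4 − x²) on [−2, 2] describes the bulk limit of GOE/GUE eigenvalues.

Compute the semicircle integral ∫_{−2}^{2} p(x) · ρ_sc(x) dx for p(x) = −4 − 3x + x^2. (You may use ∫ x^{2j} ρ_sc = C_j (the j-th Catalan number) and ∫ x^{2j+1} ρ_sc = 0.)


Write p(x) = Σ a_i x^i, split into monomials and integrate each against ρ_sc separately.
Using ∫ x^{2j} ρ_sc = C_j = (1/(j+1)) C(2j, j) (Catalan numbers) and ∫ x^{2j+1} ρ_sc = 0 (odd monomials vanish by symmetry):
  i = 0 (even): a_0 · C_{0} = -4 · 1 = -4
  i = 1 (odd): ∫ x^1 ρ_sc = 0 (vanishes)
  i = 2 (even): a_2 · C_{1} = 1 · 1 = 1

Summing the contributions: ∫_{−2}^{2} p(x) ρ_sc(x) dx = (-4) + 1 = -3.


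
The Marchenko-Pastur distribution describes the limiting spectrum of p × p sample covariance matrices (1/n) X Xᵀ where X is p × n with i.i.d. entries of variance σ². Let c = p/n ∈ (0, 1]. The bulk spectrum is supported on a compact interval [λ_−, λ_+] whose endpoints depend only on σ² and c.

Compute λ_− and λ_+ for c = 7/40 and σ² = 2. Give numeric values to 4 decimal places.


c = 7/40 = 0.175000; √c = 0.418330.
λ_− = σ² (1 − √c)² = 2 · (1 − 0.418330)² = 2 · (0.581670)² = 0.676680.
λ_+ = σ² (1 + √c)² = 2 · (1 + 0.418330)² = 2 · (1.418330)² = 4.023320.

Rounded to 4 decimal places: λ_− ≈ 0.6767, λ_+ ≈ 4.0233.


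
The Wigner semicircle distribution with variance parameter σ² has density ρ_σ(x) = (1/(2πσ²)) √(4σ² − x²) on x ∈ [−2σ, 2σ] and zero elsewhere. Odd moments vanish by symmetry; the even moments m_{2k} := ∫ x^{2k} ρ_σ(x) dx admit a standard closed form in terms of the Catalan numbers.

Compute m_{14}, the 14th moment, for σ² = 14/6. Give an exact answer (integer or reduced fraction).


By the scaled semicircle moment identity, m_{2k} = σ^{2k} · C_k with k = 7.
C_7 = (1/(k+1)) · C(2k, k) = (1/8) · C(14, 7) = (1/8) · 3432 = 429.
σ^{2k} = (σ²)^k = (14/6)^7 = 823543/2187.

Therefore m_{14} = σ^{14} · C_7 = (823543/2187) · 429 = 117766649/729.


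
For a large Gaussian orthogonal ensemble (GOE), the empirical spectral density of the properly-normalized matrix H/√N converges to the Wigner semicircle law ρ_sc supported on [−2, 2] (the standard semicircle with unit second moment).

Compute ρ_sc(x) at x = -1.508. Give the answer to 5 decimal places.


ρ_sc(x) = (1/(2π)) √(4 − x²). With x = -1.508:
  4 − x² = 4 − (-1.508)² = 4 − 2.274064 = 1.725936.
  √(4 − x²) = 1.313749.
  1/(2π) = 0.159155.
  ρ_sc(-1.508) = 0.159155 · 1.313749 = 0.209090.

Rounded to 5 decimal places: ρ_sc(-1.508) ≈ 0.20909.


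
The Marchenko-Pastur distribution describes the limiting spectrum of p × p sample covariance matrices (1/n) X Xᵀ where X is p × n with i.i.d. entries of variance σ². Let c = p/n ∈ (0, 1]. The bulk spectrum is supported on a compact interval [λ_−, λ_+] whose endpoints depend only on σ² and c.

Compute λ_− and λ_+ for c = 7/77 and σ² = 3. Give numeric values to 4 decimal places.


c = 7/77 = 0.090909; √c = 0.301511.
λ_− = σ² (1 − √c)² = 3 · (1 − 0.301511)² = 3 · (0.698489)² = 1.463659.
λ_+ = σ² (1 + √c)² = 3 · (1 + 0.301511)² = 3 · (1.301511)² = 5.081795.

Rounded to 4 decimal places: λ_− ≈ 1.4637, λ_+ ≈ 5.0818.


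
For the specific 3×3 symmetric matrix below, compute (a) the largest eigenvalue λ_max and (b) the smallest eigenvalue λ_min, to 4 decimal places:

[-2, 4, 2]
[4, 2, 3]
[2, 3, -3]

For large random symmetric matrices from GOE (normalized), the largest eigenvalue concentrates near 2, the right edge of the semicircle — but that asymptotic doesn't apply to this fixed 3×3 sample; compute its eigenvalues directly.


Since M is real symmetric, all three eigenvalues are real; they are the roots of det(λI − M) = λ³ − (tr M) λ² + s λ − det M, where s is the sum of the principal 2×2 minors.
tr M = -2 + 2 + (-3) = -3.
s = ((-2)·2 − 4²) + ((-2)·(-3) − 2²) + (2·(-3) − 3²) = -20 + 2 + (-15) = -33.
det M (expand along row 1) = (-2)·(-15) − 4·(-18) + 2·8 = 118.
Characteristic polynomial: λ³ + 3λ² − 33λ − 118 = 0.
Substitute λ = y + (tr M)/3 = y − 1.000000 to remove the quadratic term: y³ + p·y + q = 0 with p = s − (tr M)²/3 = -36.000000 and q = −2(tr M)³/27 + (tr M)·s/3 − det M = -83.000000.
Three real roots ⇒ use the trigonometric (Viète) form: r = 2√(−p/3) = 6.928203, φ = arccos(3q/(p·r)) = arccos(0.998335) = 0.057717 rad.
y_k = r·cos(φ/3 − 2πk/3) for k = 0, 1, 2 gives y = 6.926921, -3.348034, -3.578887.
λ_k = y_k − 1.000000 gives λ = 5.9269, -4.3480, -4.5789 (check: the sum is -3.0000 = tr M).

Hence λ_max = 5.9269 and λ_min = -4.5789.


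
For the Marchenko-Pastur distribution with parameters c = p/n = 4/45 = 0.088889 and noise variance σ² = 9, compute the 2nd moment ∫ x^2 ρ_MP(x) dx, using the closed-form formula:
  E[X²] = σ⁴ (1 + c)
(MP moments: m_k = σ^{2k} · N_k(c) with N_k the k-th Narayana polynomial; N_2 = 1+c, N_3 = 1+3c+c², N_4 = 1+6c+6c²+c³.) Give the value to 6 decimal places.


E[X²] = σ⁴ (1 + c) (second MP moment). With σ² = 9 (so σ⁴ = 81) and c = 4/45 = 0.088889: E[X²] = 81 · (1 + 0.088889) = 81 · 1.088889.

So E[X^2] = 88.200000.


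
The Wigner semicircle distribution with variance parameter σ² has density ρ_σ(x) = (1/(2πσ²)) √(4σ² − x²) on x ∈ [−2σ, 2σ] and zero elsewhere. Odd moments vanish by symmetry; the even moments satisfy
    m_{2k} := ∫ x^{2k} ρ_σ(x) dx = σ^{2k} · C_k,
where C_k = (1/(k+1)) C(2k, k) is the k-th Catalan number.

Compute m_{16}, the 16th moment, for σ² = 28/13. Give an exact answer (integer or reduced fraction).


By the scaled semicircle moment identity, m_{2k} = σ^{2k} · C_k with k = 8.
C_8 = (1/(k+1)) · C(2k, k) = (1/9) · C(16, 8) = (1/9) · 12870 = 1430.
σ^{2k} = (σ²)^k = (28/13)^8 = 377801998336/815730721.

Therefore m_{16} = σ^{16} · C_8 = (377801998336/815730721) · 1430 = 41558219816960/62748517.


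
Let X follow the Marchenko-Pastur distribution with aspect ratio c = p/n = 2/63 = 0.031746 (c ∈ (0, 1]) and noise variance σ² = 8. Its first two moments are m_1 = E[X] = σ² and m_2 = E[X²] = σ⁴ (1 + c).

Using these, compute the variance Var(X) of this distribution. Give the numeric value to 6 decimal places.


m_1 = E[X] = σ² = 8, so m_1² = 64.
m_2 = E[X²] = σ⁴ (1 + c) = 64 · (1 + 0.031746) = 64 · 1.031746 = 66.031746.
(Note m_2 − m_1² simplifies to c · σ⁴ = 0.031746 · 64.)

Var(X) = m_2 − m_1² = 66.031746 − 64 = 2.031746.


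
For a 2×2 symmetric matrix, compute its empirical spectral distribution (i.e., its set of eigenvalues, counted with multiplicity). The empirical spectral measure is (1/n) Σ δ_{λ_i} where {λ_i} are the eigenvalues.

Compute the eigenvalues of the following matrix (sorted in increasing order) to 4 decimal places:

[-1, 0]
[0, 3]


Since M is real symmetric, both eigenvalues are real; they are the roots of det(λI − M) = λ² − (tr M) λ + det M.
tr M = -1 + 3 = 2.
det M = (-1)·3 − 0² = -3 − 0 = -3.
Characteristic polynomial: λ² − 2λ − 3 = 0.
Discriminant Δ = (tr M)² − 4·det M = 4 − (-12) = 16; √Δ = 4.000000.
λ = (tr M ± √Δ)/2 = (2 ± 4.000000)/2, giving (tr M − √Δ)/2 = -1.0000 and (tr M + √Δ)/2 = 3.0000.

Eigenvalues sorted in increasing order: [-1.0000, 3.0000].


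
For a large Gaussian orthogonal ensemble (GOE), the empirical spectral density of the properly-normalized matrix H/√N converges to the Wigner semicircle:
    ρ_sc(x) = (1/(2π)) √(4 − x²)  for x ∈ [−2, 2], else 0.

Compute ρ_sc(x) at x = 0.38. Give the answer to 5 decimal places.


ρ_sc(x) = (1/(2π)) √(4 − x²). With x = 0.38:
  4 − x² = 4 − (0.38)² = 4 − 0.144400 = 3.855600.
  √(4 − x²) = 1.963568.
  1/(2π) = 0.159155.
  ρ_sc(0.38) = 0.159155 · 1.963568 = 0.312512.

Rounded to 5 decimal places: ρ_sc(0.38) ≈ 0.31251.


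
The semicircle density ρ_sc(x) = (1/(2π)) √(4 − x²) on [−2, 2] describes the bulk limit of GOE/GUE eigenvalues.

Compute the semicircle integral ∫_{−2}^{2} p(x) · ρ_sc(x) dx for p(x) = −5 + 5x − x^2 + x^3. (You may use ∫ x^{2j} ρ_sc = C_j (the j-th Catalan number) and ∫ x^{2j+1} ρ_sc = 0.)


Write p(x) = Σ a_i x^i, split into monomials and integrate each against ρ_sc separately.
Using ∫ x^{2j} ρ_sc = C_j = (1/(j+1)) C(2j, j) (Catalan numbers) and ∫ x^{2j+1} ρ_sc = 0 (odd monomials vanish by symmetry):
  i = 0 (even): a_0 · C_{0} = -5 · 1 = -5
  i = 1 (odd): ∫ x^1 ρ_sc = 0 (vanishes)
  i = 2 (even): a_2 · C_{1} = -1 · 1 = -1
  i = 3 (odd): ∫ x^3 ρ_sc = 0 (vanishes)

Summing the contributions: ∫_{−2}^{2} p(x) ρ_sc(x) dx = (-5) + (-1) = -6.


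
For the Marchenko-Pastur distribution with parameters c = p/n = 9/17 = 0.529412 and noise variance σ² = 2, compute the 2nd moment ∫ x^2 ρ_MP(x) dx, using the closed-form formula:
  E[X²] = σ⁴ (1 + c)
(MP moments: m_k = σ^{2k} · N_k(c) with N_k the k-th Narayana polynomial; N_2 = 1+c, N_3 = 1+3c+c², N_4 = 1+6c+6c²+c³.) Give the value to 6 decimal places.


E[X²] = σ⁴ (1 + c) (second MP moment). With σ² = 2 (so σ⁴ = 4) and c = 9/17 = 0.529412: E[X²] = 4 · (1 + 0.529412) = 4 · 1.529412.

So E[X^2] = 6.117647.


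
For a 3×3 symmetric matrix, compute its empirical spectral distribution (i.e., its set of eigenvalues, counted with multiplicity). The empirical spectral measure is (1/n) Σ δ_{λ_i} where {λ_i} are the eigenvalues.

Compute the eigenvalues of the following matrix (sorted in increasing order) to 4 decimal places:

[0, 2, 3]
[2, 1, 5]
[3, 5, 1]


Since M is real symmetric, all three eigenvalues are real; they are the roots of det(λI − M) = λ³ − (tr M) λ² + s λ − det M, where s is the sum of the principal 2×2 minors.
tr M = 0 + 1 + 1 = 2.
s = (0·1 − 2²) + (0·1 − 3²) + (1·1 − 5²) = -4 + (-9) + (-24) = -37.
det M (expand along row 1) = 0·(-24) − 2·(-13) + 3·7 = 47.
Characteristic polynomial: λ³ − 2λ² − 37λ − 47 = 0.
Substitute λ = y + (tr M)/3 = y + 0.666667 to remove the quadratic term: y³ + p·y + q = 0 with p = s − (tr M)²/3 = -38.333333 and q = −2(tr M)³/27 + (tr M)·s/3 − det M = -72.259259.
Three real roots ⇒ use the trigonometric (Viète) form: r = 2√(−p/3) = 7.149204, φ = arccos(3q/(p·r)) = arccos(0.791007) = 0.658343 rad.
y_k = r·cos(φ/3 − 2πk/3) for k = 0, 1, 2 gives y = 6.977750, -2.141068, -4.836682.
λ_k = y_k + 0.666667 gives λ = 7.6444, -1.4744, -4.1700 (check: the sum is 2.0000 = tr M).

Eigenvalues sorted in increasing order: [-4.1700, -1.4744, 7.6444].


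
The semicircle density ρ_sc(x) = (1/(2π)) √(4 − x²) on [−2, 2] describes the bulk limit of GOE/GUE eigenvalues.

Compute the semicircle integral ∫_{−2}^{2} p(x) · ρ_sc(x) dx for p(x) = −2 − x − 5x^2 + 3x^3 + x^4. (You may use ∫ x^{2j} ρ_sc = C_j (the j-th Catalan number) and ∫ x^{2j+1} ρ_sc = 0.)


Write p(x) = Σ a_i x^i, split into monomials and integrate each against ρ_sc separately.
Using ∫ x^{2j} ρ_sc = C_j = (1/(j+1)) C(2j, j) (Catalan numbers) and ∫ x^{2j+1} ρ_sc = 0 (odd monomials vanish by symmetry):
  i = 0 (even): a_0 · C_{0} = -2 · 1 = -2
  i = 1 (odd): ∫ x^1 ρ_sc = 0 (vanishes)
  i = 2 (even): a_2 · C_{1} = -5 · 1 = -5
  i = 3 (odd): ∫ x^3 ρ_sc = 0 (vanishes)
  i = 4 (even): a_4 · C_{2} = 1 · 2 = 2

Summing the contributions: ∫_{−2}^{2} p(x) ρ_sc(x) dx = (-2) + (-5) + 2 = -5.


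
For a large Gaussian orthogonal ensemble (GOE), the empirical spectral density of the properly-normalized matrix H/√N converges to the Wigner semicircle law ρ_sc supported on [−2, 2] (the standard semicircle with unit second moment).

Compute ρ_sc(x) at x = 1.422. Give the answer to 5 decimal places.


ρ_sc(x) = (1/(2π)) √(4 − x²). With x = 1.422:
  4 − x² = 4 − (1.422)² = 4 − 2.022084 = 1.977916.
  √(4 − x²) = 1.406384.
  1/(2π) = 0.159155.
  ρ_sc(1.422) = 0.159155 · 1.406384 = 0.223833.

Rounded to 5 decimal places: ρ_sc(1.422) ≈ 0.22383.


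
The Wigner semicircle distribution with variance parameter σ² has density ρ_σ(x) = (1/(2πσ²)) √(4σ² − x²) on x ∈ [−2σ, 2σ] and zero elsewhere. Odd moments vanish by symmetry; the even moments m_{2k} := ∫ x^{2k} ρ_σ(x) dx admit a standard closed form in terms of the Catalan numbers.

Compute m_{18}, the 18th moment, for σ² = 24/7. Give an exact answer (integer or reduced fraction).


By the scaled semicircle moment identity, m_{2k} = σ^{2k} · C_k with k = 9.
C_9 = (1/(k+1)) · C(2k, k) = (1/10) · C(18, 9) = (1/10) · 48620 = 4862.
σ^{2k} = (σ²)^k = (24/7)^9 = 2641807540224/40353607.

Therefore m_{18} = σ^{18} · C_9 = (2641807540224/40353607) · 4862 = 12844468260569088/40353607.


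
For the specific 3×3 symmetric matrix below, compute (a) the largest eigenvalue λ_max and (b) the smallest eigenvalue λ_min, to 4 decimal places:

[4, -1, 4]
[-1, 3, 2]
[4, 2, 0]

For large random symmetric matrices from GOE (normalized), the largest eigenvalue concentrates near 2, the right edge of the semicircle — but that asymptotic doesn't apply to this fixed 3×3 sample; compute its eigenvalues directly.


Since M is real symmetric, all three eigenvalues are real; they are the roots of det(λI − M) = λ³ − (tr M) λ² + s λ − det M, where s is the sum of the principal 2×2 minors.
tr M = 4 + 3 + 0 = 7.
s = (4·3 − (-1)²) + (4·0 − 4²) + (3·0 − 2²) = 11 + (-16) + (-4) = -9.
det M (expand along row 1) = 4·(-4) − (-1)·(-8) + 4·(-14) = -80.
Characteristic polynomial: λ³ − 7λ² − 9λ + 80 = 0.
Substitute λ = y + (tr M)/3 = y + 2.333333 to remove the quadratic term: y³ + p·y + q = 0 with p = s − (tr M)²/3 = -25.333333 and q = −2(tr M)³/27 + (tr M)·s/3 − det M = 33.592593.
Three real roots ⇒ use the trigonometric (Viète) form: r = 2√(−p/3) = 5.811865, φ = arccos(3q/(p·r)) = arccos(-0.684474) = 2.324678 rad.
y_k = r·cos(φ/3 − 2πk/3) for k = 0, 1, 2 gives y = 4.152555, 1.445164, -5.597719.
λ_k = y_k + 2.333333 gives λ = 6.4859, 3.7785, -3.2644 (check: the sum is 7.0000 = tr M).

Hence λ_max = 6.4859 and λ_min = -3.2644.


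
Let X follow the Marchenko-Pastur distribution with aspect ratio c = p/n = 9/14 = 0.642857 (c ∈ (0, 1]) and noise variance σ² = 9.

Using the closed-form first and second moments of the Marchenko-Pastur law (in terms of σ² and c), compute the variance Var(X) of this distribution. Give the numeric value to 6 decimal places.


Recall the MP moments m_1 = E[X] = σ² and m_2 = E[X²] = σ⁴ (1 + c).
m_1 = E[X] = σ² = 9, so m_1² = 81.
m_2 = E[X²] = σ⁴ (1 + c) = 81 · (1 + 0.642857) = 81 · 1.642857 = 133.071429.
(Note m_2 − m_1² simplifies to c · σ⁴ = 0.642857 · 81.)

Var(X) = m_2 − m_1² = 133.071429 − 81 = 52.071429.


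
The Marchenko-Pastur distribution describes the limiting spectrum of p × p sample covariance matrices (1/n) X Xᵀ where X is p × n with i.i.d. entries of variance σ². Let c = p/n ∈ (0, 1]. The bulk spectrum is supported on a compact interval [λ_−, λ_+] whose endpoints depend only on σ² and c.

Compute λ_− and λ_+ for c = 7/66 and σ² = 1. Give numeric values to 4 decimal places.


c = 7/66 = 0.106061; √c = 0.325669.
λ_− = σ² (1 − √c)² = 1 · (1 − 0.325669)² = 1 · (0.674331)² = 0.454722.
λ_+ = σ² (1 + √c)² = 1 · (1 + 0.325669)² = 1 · (1.325669)² = 1.757400.

Rounded to 4 decimal places: λ_− ≈ 0.4547, λ_+ ≈ 1.7574.


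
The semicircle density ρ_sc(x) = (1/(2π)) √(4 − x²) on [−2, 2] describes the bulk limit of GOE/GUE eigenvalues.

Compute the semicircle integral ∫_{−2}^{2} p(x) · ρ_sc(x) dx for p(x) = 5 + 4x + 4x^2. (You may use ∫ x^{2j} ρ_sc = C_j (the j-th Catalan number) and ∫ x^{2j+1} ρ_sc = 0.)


Write p(x) = Σ a_i x^i, split into monomials and integrate each against ρ_sc separately.
Using ∫ x^{2j} ρ_sc = C_j = (1/(j+1)) C(2j, j) (Catalan numbers) and ∫ x^{2j+1} ρ_sc = 0 (odd monomials vanish by symmetry):
  i = 0 (even): a_0 · C_{0} = 5 · 1 = 5
  i = 1 (odd): ∫ x^1 ρ_sc = 0 (vanishes)
  i = 2 (even): a_2 · C_{1} = 4 · 1 = 4

Summing the contributions: ∫_{−2}^{2} p(x) ρ_sc(x) dx = 5 + 4 = 9.


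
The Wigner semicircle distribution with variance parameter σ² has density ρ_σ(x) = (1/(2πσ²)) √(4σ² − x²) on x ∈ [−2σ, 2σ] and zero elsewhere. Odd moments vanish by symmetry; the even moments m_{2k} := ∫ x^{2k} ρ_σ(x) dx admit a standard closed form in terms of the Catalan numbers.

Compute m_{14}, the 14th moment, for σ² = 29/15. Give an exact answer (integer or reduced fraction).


By the scaled semicircle moment identity, m_{2k} = σ^{2k} · C_k with k = 7.
C_7 = (1/(k+1)) · C(2k, k) = (1/8) · C(14, 7) = (1/8) · 3432 = 429.
σ^{2k} = (σ²)^k = (29/15)^7 = 17249876309/170859375.

Therefore m_{14} = σ^{14} · C_7 = (17249876309/170859375) · 429 = 2466732312187/56953125.


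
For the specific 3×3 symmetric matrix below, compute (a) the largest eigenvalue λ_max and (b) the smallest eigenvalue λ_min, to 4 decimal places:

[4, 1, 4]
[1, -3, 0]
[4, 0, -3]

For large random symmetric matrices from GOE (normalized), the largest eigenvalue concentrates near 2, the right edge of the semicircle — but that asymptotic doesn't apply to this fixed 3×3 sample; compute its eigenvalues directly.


Since M is real symmetric, all three eigenvalues are real; they are the roots of det(λI − M) = λ³ − (tr M) λ² + s λ − det M, where s is the sum of the principal 2×2 minors.
tr M = 4 + (-3) + (-3) = -2.
s = (4·(-3) − 1²) + (4·(-3) − 4²) + ((-3)·(-3) − 0²) = -13 + (-28) + 9 = -32.
det M (expand along row 1) = 4·9 − 1·(-3) + 4·12 = 87.
Characteristic polynomial: λ³ + 2λ² − 32λ − 87 = 0.
Substitute λ = y + (tr M)/3 = y − 0.666667 to remove the quadratic term: y³ + p·y + q = 0 with p = s − (tr M)²/3 = -33.333333 and q = −2(tr M)³/27 + (tr M)·s/3 − det M = -65.074074.
Three real roots ⇒ use the trigonometric (Viète) form: r = 2√(−p/3) = 6.666667, φ = arccos(3q/(p·r)) = arccos(0.878500) = 0.498083 rad.
y_k = r·cos(φ/3 − 2πk/3) for k = 0, 1, 2 gives y = 6.574994, -2.333333, -4.241660.
λ_k = y_k − 0.666667 gives λ = 5.9083, -3.0000, -4.9083 (check: the sum is -2.0000 = tr M).

Hence λ_max = 5.9083 and λ_min = -4.9083.


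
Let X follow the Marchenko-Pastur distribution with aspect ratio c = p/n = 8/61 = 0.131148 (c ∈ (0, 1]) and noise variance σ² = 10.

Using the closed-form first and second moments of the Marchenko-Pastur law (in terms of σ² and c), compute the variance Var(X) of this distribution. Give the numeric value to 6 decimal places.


Recall the MP moments m_1 = E[X] = σ² and m_2 = E[X²] = σ⁴ (1 + c).
m_1 = E[X] = σ² = 10, so m_1² = 100.
m_2 = E[X²] = σ⁴ (1 + c) = 100 · (1 + 0.131148) = 100 · 1.131148 = 113.114754.
(Note m_2 − m_1² simplifies to c · σ⁴ = 0.131148 · 100.)

Var(X) = m_2 − m_1² = 113.114754 − 100 = 13.114754.


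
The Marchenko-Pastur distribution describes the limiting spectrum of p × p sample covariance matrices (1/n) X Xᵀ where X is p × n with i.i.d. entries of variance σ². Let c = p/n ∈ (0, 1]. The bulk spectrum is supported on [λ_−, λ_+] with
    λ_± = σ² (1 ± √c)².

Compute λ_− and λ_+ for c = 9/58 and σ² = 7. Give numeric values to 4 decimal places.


c = 9/58 = 0.155172; √c = 0.393919.
λ_− = σ² (1 − √c)² = 7 · (1 − 0.393919)² = 7 · (0.606081)² = 2.571337.
λ_+ = σ² (1 + √c)² = 7 · (1 + 0.393919)² = 7 · (1.393919)² = 13.601077.

Rounded to 4 decimal places: λ_− ≈ 2.5713, λ_+ ≈ 13.6011.


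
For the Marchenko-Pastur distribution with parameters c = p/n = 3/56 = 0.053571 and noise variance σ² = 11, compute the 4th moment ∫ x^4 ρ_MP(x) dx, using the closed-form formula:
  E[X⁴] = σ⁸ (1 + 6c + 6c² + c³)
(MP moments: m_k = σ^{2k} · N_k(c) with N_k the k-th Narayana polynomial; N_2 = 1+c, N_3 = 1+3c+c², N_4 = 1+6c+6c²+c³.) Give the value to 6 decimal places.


E[X⁴] = σ⁸ (1 + 6c + 6c² + c³) (fourth MP moment). With σ² = 11 (so σ⁸ = 14641) and c = 3/56 = 0.053571: E[X⁴] = 14641 · (1 + 6·0.053571 + 6·(0.053571)² + (0.053571)³) = 14641 · 1.338802.

So E[X^4] = 19601.395744.


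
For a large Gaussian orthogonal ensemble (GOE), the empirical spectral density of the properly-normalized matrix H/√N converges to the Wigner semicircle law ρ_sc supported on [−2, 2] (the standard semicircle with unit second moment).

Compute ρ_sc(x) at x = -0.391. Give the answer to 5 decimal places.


ρ_sc(x) = (1/(2π)) √(4 − x²). With x = -0.391:
  4 − x² = 4 − (-0.391)² = 4 − 0.152881 = 3.847119.
  √(4 − x²) = 1.961407.
  1/(2π) = 0.159155.
  ρ_sc(-0.391) = 0.159155 · 1.961407 = 0.312168.

Rounded to 5 decimal places: ρ_sc(-0.391) ≈ 0.31217.


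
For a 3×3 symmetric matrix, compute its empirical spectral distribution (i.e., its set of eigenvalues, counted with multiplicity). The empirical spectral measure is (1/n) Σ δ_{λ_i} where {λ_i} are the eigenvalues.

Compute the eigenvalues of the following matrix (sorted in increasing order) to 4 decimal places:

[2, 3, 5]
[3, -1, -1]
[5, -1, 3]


Since M is real symmetric, all three eigenvalues are real; they are the roots of det(λI − M) = λ³ − (tr M) λ² + s λ − det M, where s is the sum of the principal 2×2 minors.
tr M = 2 + (-1) + 3 = 4.
s = (2·(-1) − 3²) + (2·3 − 5²) + ((-1)·3 − (-1)²) = -11 + (-19) + (-4) = -34.
det M (expand along row 1) = 2·(-4) − 3·14 + 5·2 = -40.
Characteristic polynomial: λ³ − 4λ² − 34λ + 40 = 0.
Substitute λ = y + (tr M)/3 = y + 1.333333 to remove the quadratic term: y³ + p·y + q = 0 with p = s − (tr M)²/3 = -39.333333 and q = −2(tr M)³/27 + (tr M)·s/3 − det M = -10.074074.
Three real roots ⇒ use the trigonometric (Viète) form: r = 2√(−p/3) = 7.241854, φ = arccos(3q/(p·r)) = arccos(0.106100) = 1.464496 rad.
y_k = r·cos(φ/3 − 2πk/3) for k = 0, 1, 2 gives y = 6.395967, -0.256550, -6.139418.
λ_k = y_k + 1.333333 gives λ = 7.7293, 1.0768, -4.8061 (check: the sum is 4.0000 = tr M).

Eigenvalues sorted in increasing order: [-4.8061, 1.0768, 7.7293].


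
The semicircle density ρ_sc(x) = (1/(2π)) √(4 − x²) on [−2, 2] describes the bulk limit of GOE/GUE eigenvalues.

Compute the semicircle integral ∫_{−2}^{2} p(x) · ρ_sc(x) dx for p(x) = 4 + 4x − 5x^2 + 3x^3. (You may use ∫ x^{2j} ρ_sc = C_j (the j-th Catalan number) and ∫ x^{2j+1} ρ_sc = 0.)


Write p(x) = Σ a_i x^i, split into monomials and integrate each against ρ_sc separately.
Using ∫ x^{2j} ρ_sc = C_j = (1/(j+1)) C(2j, j) (Catalan numbers) and ∫ x^{2j+1} ρ_sc = 0 (odd monomials vanish by symmetry):
  i = 0 (even): a_0 · C_{0} = 4 · 1 = 4
  i = 1 (odd): ∫ x^1 ρ_sc = 0 (vanishes)
  i = 2 (even): a_2 · C_{1} = -5 · 1 = -5
  i = 3 (odd): ∫ x^3 ρ_sc = 0 (vanishes)

Summing the contributions: ∫_{−2}^{2} p(x) ρ_sc(x) dx = 4 + (-5) = -1.


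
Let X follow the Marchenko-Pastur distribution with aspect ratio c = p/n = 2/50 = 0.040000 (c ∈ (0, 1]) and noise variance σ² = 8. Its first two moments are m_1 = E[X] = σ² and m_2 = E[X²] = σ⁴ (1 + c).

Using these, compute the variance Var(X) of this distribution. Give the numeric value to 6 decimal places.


m_1 = E[X] = σ² = 8, so m_1² = 64.
m_2 = E[X²] = σ⁴ (1 + c) = 64 · (1 + 0.040000) = 64 · 1.040000 = 66.560000.
(Note m_2 − m_1² simplifies to c · σ⁴ = 0.040000 · 64.)

Var(X) = m_2 − m_1² = 66.560000 − 64 = 2.560000.


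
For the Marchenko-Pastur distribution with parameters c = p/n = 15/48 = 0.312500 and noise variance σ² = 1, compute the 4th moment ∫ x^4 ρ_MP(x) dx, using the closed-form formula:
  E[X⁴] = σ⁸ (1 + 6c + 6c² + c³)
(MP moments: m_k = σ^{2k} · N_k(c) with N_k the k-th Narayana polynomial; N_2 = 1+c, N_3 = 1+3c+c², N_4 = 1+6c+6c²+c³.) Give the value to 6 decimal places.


E[X⁴] = σ⁸ (1 + 6c + 6c² + c³) (fourth MP moment). With σ² = 1 (so σ⁸ = 1) and c = 15/48 = 0.312500: E[X⁴] = 1 · (1 + 6·0.312500 + 6·(0.312500)² + (0.312500)³) = 1 · 3.491455.

So E[X^4] = 3.491455.


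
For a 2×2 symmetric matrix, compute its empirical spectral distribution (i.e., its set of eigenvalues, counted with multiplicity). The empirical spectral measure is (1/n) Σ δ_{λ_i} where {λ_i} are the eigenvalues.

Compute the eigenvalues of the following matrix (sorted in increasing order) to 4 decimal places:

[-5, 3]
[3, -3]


Since M is real symmetric, both eigenvalues are real; they are the roots of det(λI − M) = λ² − (tr M) λ + det M.
tr M = -5 + (-3) = -8.
det M = (-5)·(-3) − 3² = 15 − 9 = 6.
Characteristic polynomial: λ² + 8λ + 6 = 0.
Discriminant Δ = (tr M)² − 4·det M = 64 − 24 = 40; √Δ = 6.324555.
λ = (tr M ± √Δ)/2 = (-8 ± 6.324555)/2, giving (tr M − √Δ)/2 = -7.1623 and (tr M + √Δ)/2 = -0.8377.

Eigenvalues sorted in increasing order: [-7.1623, -0.8377].


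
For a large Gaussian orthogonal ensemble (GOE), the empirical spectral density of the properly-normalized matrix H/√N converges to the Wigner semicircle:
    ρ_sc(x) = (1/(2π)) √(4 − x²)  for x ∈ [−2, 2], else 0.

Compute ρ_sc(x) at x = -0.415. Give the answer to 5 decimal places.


ρ_sc(x) = (1/(2π)) √(4 − x²). With x = -0.415:
  4 − x² = 4 − (-0.415)² = 4 − 0.172225 = 3.827775.
  √(4 − x²) = 1.956470.
  1/(2π) = 0.159155.
  ρ_sc(-0.415) = 0.159155 · 1.956470 = 0.311382.

Rounded to 5 decimal places: ρ_sc(-0.415) ≈ 0.31138.


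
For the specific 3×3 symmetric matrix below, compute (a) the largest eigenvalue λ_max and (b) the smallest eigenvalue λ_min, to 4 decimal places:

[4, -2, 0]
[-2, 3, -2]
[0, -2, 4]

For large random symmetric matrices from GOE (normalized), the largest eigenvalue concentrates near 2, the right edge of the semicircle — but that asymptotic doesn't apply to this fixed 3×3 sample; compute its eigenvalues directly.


Since M is real symmetric, all three eigenvalues are real; they are the roots of det(λI − M) = λ³ − (tr M) λ² + s λ − det M, where s is the sum of the principal 2×2 minors.
tr M = 4 + 3 + 4 = 11.
s = (4·3 − (-2)²) + (4·4 − 0²) + (3·4 − (-2)²) = 8 + 16 + 8 = 32.
det M (expand along row 1) = 4·8 − (-2)·(-8) + 0·4 = 16.
Characteristic polynomial: λ³ − 11λ² + 32λ − 16 = 0.
Substitute λ = y + (tr M)/3 = y + 3.666667 to remove the quadratic term: y³ + p·y + q = 0 with p = s − (tr M)²/3 = -8.333333 and q = −2(tr M)³/27 + (tr M)·s/3 − det M = 2.740741.
Three real roots ⇒ use the trigonometric (Viète) form: r = 2√(−p/3) = 3.333333, φ = arccos(3q/(p·r)) = arccos(-0.296000) = 1.871299 rad.
y_k = r·cos(φ/3 − 2πk/3) for k = 0, 1, 2 gives y = 2.705615, 0.333333, -3.038948.
λ_k = y_k + 3.666667 gives λ = 6.3723, 4.0000, 0.6277 (check: the sum is 11.0000 = tr M).

Hence λ_max = 6.3723 and λ_min = 0.6277.


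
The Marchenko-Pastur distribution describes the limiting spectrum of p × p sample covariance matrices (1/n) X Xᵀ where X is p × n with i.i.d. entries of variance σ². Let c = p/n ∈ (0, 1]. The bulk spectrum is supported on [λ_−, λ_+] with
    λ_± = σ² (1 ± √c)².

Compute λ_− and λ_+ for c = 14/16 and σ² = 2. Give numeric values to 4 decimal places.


c = 14/16 = 0.875000; √c = 0.935414.
λ_− = σ² (1 − √c)² = 2 · (1 − 0.935414)² = 2 · (0.064586)² = 0.008343.
λ_+ = σ² (1 + √c)² = 2 · (1 + 0.935414)² = 2 · (1.935414)² = 7.491657.

Rounded to 4 decimal places: λ_− ≈ 0.0083, λ_+ ≈ 7.4917.


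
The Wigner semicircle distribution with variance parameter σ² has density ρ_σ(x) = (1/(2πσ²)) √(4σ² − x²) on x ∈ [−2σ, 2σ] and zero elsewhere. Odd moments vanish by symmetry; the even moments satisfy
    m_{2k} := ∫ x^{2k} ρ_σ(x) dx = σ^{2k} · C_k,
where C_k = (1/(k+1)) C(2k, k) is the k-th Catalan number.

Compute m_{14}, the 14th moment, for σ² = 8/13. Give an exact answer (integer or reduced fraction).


By the scaled semicircle moment identity, m_{2k} = σ^{2k} · C_k with k = 7.
C_7 = (1/(k+1)) · C(2k, k) = (1/8) · C(14, 7) = (1/8) · 3432 = 429.
σ^{2k} = (σ²)^k = (8/13)^7 = 2097152/62748517.

Therefore m_{14} = σ^{14} · C_7 = (2097152/62748517) · 429 = 69206016/4826809.


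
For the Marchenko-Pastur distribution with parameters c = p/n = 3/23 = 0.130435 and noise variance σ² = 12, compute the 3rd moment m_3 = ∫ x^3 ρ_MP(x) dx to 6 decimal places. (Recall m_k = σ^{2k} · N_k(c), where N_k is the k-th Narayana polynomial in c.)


E[X³] = σ⁶ (1 + 3c + c²) (third MP moment). With σ² = 12 (so σ⁶ = 1728) and c = 3/23 = 0.130435: E[X³] = 1728 · (1 + 3·0.130435 + (0.130435)²) = 1728 · 1.408318.

So E[X^3] = 2433.572779.


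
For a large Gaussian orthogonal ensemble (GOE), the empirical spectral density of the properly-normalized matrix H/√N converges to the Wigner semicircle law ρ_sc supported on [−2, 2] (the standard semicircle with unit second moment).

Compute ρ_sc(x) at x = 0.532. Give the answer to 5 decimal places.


ρ_sc(x) = (1/(2π)) √(4 − x²). With x = 0.532:
  4 − x² = 4 − (0.532)² = 4 − 0.283024 = 3.716976.
  √(4 − x²) = 1.927946.
  1/(2π) = 0.159155.
  ρ_sc(0.532) = 0.159155 · 1.927946 = 0.306842.

Rounded to 5 decimal places: ρ_sc(0.532) ≈ 0.30684.


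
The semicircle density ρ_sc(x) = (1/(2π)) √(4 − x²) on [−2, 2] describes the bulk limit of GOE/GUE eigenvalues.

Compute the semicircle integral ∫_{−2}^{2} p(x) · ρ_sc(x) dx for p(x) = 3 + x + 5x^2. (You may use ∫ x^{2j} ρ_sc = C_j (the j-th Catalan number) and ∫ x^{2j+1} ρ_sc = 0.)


Write p(x) = Σ a_i x^i, split into monomials and integrate each against ρ_sc separately.
Using ∫ x^{2j} ρ_sc = C_j = (1/(j+1)) C(2j, j) (Catalan numbers) and ∫ x^{2j+1} ρ_sc = 0 (odd monomials vanish by symmetry):
  i = 0 (even): a_0 · C_{0} = 3 · 1 = 3
  i = 1 (odd): ∫ x^1 ρ_sc = 0 (vanishes)
  i = 2 (even): a_2 · C_{1} = 5 · 1 = 5

Summing the contributions: ∫_{−2}^{2} p(x) ρ_sc(x) dx = 3 + 5 = 8.


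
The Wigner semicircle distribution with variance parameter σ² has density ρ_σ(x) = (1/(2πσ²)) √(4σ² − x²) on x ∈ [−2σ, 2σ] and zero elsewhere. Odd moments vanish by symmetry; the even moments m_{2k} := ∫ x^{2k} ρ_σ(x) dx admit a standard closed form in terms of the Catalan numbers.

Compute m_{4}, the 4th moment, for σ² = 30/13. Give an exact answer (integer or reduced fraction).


By the scaled semicircle moment identity, m_{2k} = σ^{2k} · C_k with k = 2.
C_2 = (1/(k+1)) · C(2k, k) = (1/3) · C(4, 2) = (1/3) · 6 = 2.
σ^{2k} = (σ²)^k = (30/13)^2 = 900/169.

Therefore m_{4} = σ^{4} · C_2 = (900/169) · 2 = 1800/169.


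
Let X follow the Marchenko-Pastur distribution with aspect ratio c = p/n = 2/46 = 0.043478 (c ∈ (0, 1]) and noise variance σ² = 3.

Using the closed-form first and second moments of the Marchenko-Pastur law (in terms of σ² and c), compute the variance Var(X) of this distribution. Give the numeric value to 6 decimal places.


Recall the MP moments m_1 = E[X] = σ² and m_2 = E[X²] = σ⁴ (1 + c).
m_1 = E[X] = σ² = 3, so m_1² = 9.
m_2 = E[X²] = σ⁴ (1 + c) = 9 · (1 + 0.043478) = 9 · 1.043478 = 9.391304.
(Note m_2 − m_1² simplifies to c · σ⁴ = 0.043478 · 9.)

Var(X) = m_2 − m_1² = 9.391304 − 9 = 0.391304.


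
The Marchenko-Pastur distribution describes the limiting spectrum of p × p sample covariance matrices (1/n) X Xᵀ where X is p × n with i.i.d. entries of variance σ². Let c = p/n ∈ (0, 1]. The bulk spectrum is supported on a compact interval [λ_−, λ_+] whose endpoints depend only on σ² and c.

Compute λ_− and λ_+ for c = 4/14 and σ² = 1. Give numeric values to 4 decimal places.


c = 4/14 = 0.285714; √c = 0.534522.
λ_− = σ² (1 − √c)² = 1 · (1 − 0.534522)² = 1 · (0.465478)² = 0.216669.
λ_+ = σ² (1 + √c)² = 1 · (1 + 0.534522)² = 1 · (1.534522)² = 2.354759.

Rounded to 4 decimal places: λ_− ≈ 0.2167, λ_+ ≈ 2.3548.


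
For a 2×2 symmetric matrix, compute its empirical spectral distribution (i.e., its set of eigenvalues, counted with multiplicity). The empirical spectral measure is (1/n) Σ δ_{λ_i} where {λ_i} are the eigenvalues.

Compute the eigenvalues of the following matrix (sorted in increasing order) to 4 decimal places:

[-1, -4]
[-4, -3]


Since M is real symmetric, both eigenvalues are real; they are the roots of det(λI − M) = λ² − (tr M) λ + det M.
tr M = -1 + (-3) = -4.
det M = (-1)·(-3) − (-4)² = 3 − 16 = -13.
Characteristic polynomial: λ² + 4λ − 13 = 0.
Discriminant Δ = (tr M)² − 4·det M = 16 − (-52) = 68; √Δ = 8.246211.
λ = (tr M ± √Δ)/2 = (-4 ± 8.246211)/2, giving (tr M − √Δ)/2 = -6.1231 and (tr M + √Δ)/2 = 2.1231.

Eigenvalues sorted in increasing order: [-6.1231, 2.1231].


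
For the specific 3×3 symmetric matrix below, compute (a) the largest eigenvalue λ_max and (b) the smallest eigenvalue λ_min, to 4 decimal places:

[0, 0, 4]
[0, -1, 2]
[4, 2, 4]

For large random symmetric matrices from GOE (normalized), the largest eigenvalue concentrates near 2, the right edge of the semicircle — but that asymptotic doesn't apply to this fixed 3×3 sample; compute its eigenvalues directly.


Since M is real symmetric, all three eigenvalues are real; they are the roots of det(λI − M) = λ³ − (tr M) λ² + s λ − det M, where s is the sum of the principal 2×2 minors.
tr M = 0 + (-1) + 4 = 3.
s = (0·(-1) − 0²) + (0·4 − 4²) + ((-1)·4 − 2²) = 0 + (-16) + (-8) = -24.
det M (expand along row 1) = 0·(-8) − 0·(-8) + 4·4 = 16.
Characteristic polynomial: λ³ − 3λ² − 24λ − 16 = 0.
Substitute λ = y + (tr M)/3 = y + 1.000000 to remove the quadratic term: y³ + p·y + q = 0 with p = s − (tr M)²/3 = -27.000000 and q = −2(tr M)³/27 + (tr M)·s/3 − det M = -42.000000.
Three real roots ⇒ use the trigonometric (Viète) form: r = 2√(−p/3) = 6.000000, φ = arccos(3q/(p·r)) = arccos(0.777778) = 0.679674 rad.
y_k = r·cos(φ/3 − 2πk/3) for k = 0, 1, 2 gives y = 5.846672, -1.756152, -4.090521.
λ_k = y_k + 1.000000 gives λ = 6.8467, -0.7562, -3.0905 (check: the sum is 3.0000 = tr M).

Hence λ_max = 6.8467 and λ_min = -3.0905.


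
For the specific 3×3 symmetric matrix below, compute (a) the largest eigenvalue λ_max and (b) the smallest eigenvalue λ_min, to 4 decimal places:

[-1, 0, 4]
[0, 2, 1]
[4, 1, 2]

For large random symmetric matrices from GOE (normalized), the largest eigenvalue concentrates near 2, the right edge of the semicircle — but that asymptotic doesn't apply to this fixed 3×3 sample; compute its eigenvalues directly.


Since M is real symmetric, all three eigenvalues are real; they are the roots of det(λI − M) = λ³ − (tr M) λ² + s λ − det M, where s is the sum of the principal 2×2 minors.
tr M = -1 + 2 + 2 = 3.
s = ((-1)·2 − 0²) + ((-1)·2 − 4²) + (2·2 − 1²) = -2 + (-18) + 3 = -17.
det M (expand along row 1) = (-1)·3 − 0·(-4) + 4·(-8) = -35.
Characteristic polynomial: λ³ − 3λ² − 17λ + 35 = 0.
Substitute λ = y + (tr M)/3 = y + 1.000000 to remove the quadratic term: y³ + p·y + q = 0 with p = s − (tr M)²/3 = -20.000000 and q = −2(tr M)³/27 + (tr M)·s/3 − det M = 16.000000.
Three real roots ⇒ use the trigonometric (Viète) form: r = 2√(−p/3) = 5.163978, φ = arccos(3q/(p·r)) = arccos(-0.464758) = 2.054158 rad.
y_k = r·cos(φ/3 − 2πk/3) for k = 0, 1, 2 gives y = 4.000000, 0.828427, -4.828427.
λ_k = y_k + 1.000000 gives λ = 5.0000, 1.8284, -3.8284 (check: the sum is 3.0000 = tr M).

Hence λ_max = 5.0000 and λ_min = -3.8284.


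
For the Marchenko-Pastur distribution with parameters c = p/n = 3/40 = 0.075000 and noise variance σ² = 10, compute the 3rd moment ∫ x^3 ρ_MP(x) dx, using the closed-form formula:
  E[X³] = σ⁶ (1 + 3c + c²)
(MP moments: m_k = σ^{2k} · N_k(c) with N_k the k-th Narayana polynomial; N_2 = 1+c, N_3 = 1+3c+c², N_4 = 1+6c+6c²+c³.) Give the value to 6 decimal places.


E[X³] = σ⁶ (1 + 3c + c²) (third MP moment). With σ² = 10 (so σ⁶ = 1000) and c = 3/40 = 0.075000: E[X³] = 1000 · (1 + 3·0.075000 + (0.075000)²) = 1000 · 1.230625.

So E[X^3] = 1230.625000.


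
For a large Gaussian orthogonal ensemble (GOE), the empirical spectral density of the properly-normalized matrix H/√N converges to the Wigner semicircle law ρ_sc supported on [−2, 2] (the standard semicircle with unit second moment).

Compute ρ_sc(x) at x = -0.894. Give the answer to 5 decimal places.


ρ_sc(x) = (1/(2π)) √(4 − x²). With x = -0.894:
  4 − x² = 4 − (-0.894)² = 4 − 0.799236 = 3.200764.
  √(4 − x²) = 1.789068.
  1/(2π) = 0.159155.
  ρ_sc(-0.894) = 0.159155 · 1.789068 = 0.284739.

Rounded to 5 decimal places: ρ_sc(-0.894) ≈ 0.28474.


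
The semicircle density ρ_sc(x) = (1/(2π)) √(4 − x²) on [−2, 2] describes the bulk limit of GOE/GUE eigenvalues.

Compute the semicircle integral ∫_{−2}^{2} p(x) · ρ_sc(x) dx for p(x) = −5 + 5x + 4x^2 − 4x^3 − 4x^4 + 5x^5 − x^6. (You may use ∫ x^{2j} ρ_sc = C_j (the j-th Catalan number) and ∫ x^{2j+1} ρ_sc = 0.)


Write p(x) = Σ a_i x^i, split into monomials and integrate each against ρ_sc separately.
Using ∫ x^{2j} ρ_sc = C_j = (1/(j+1)) C(2j, j) (Catalan numbers) and ∫ x^{2j+1} ρ_sc = 0 (odd monomials vanish by symmetry):
  i = 0 (even): a_0 · C_{0} = -5 · 1 = -5
  i = 1 (odd): ∫ x^1 ρ_sc = 0 (vanishes)
  i = 2 (even): a_2 · C_{1} = 4 · 1 = 4
  i = 3 (odd): ∫ x^3 ρ_sc = 0 (vanishes)
  i = 4 (even): a_4 · C_{2} = -4 · 2 = -8
  i = 5 (odd): ∫ x^5 ρ_sc = 0 (vanishes)
  i = 6 (even): a_6 · C_{3} = -1 · 5 = -5

Summing the contributions: ∫_{−2}^{2} p(x) ρ_sc(x) dx = (-5) + 4 + (-8) + (-5) = -14.


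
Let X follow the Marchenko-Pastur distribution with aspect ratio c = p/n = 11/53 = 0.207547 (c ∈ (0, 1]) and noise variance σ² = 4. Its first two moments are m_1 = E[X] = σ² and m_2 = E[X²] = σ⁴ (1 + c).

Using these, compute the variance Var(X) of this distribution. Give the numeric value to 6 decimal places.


m_1 = E[X] = σ² = 4, so m_1² = 16.
m_2 = E[X²] = σ⁴ (1 + c) = 16 · (1 + 0.207547) = 16 · 1.207547 = 19.320755.
(Note m_2 − m_1² simplifies to c · σ⁴ = 0.207547 · 16.)

Var(X) = m_2 − m_1² = 19.320755 − 16 = 3.320755.


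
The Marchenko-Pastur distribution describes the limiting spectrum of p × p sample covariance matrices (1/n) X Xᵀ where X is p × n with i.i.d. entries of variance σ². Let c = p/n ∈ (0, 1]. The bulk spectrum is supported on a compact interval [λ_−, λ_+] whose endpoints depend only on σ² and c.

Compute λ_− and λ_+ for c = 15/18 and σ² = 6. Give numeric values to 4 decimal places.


c = 15/18 = 0.833333; √c = 0.912871.
λ_− = σ² (1 − √c)² = 6 · (1 − 0.912871)² = 6 · (0.087129)² = 0.045549.
λ_+ = σ² (1 + √c)² = 6 · (1 + 0.912871)² = 6 · (1.912871)² = 21.954451.

Rounded to 4 decimal places: λ_− ≈ 0.0455, λ_+ ≈ 21.9545.
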